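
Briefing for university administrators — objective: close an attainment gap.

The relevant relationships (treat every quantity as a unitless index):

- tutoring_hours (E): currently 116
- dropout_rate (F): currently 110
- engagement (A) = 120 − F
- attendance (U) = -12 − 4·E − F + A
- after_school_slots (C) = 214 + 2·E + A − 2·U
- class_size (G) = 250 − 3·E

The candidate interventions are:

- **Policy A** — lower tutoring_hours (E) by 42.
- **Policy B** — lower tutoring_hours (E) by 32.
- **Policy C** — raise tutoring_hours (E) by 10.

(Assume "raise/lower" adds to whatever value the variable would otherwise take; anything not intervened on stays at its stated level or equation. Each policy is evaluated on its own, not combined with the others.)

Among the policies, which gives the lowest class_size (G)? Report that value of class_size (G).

-128

Policy A (E − 42):
  E = 116 − 42 = 74
  G = 250 − 3·74 = 28
Policy B (E − 32):
  E = 116 − 32 = 84
  G = 250 − 3·84 = -2
Policy C (E + 10):
  E = 116 + 10 = 126
  G = 250 − 3·126 = -128
Comparing — Policy A: G=28, Policy B: G=-2, Policy C: G=-128. Lowest is -128 (Policy C).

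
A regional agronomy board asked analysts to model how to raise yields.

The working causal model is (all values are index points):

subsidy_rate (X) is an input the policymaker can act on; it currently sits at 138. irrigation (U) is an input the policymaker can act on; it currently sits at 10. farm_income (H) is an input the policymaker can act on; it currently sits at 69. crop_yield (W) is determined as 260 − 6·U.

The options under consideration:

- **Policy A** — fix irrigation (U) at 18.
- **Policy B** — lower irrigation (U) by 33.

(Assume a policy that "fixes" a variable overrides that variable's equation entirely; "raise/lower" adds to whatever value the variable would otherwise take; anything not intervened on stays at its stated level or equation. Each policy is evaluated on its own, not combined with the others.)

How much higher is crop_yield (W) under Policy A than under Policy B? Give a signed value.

Policy A (U := 18):
  U = 18
  W = 260 − 6·18 = 152
Policy B (U − 33):
  U = 10 − 33 = -23
  W = 260 − 6·(-23) = 398
W: 152 − 398 = -246

-246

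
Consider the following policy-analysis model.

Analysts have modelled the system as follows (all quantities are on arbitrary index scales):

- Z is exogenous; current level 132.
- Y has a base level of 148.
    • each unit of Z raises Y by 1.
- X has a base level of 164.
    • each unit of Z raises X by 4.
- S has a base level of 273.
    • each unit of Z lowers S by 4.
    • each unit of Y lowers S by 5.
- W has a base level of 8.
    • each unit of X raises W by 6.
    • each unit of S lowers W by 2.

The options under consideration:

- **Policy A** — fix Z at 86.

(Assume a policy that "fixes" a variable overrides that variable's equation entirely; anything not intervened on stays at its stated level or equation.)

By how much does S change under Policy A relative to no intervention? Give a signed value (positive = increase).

Baseline:
  Z = 132
  Y = 148 + 132 = 280
  S = 273 − 4·132 − 5·280 = -1655
Policy A (Z := 86):
  Z = 86
  Y = 148 + 86 = 234
  S = 273 − 4·86 − 5·234 = -1241
Change in S: -1241 − (-1655) = 414

414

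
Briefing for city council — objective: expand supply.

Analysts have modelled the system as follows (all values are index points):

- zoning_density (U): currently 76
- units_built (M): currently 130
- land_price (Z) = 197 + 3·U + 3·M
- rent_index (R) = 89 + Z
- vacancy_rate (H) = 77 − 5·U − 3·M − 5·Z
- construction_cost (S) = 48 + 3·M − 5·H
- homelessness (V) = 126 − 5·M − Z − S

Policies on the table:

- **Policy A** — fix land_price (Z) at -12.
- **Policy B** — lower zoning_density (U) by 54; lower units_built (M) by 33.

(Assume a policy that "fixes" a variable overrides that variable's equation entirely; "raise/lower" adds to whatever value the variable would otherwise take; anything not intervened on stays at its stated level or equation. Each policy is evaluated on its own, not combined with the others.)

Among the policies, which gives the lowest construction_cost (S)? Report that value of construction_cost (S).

3603

Policy A (Z := -12):
  U = 76
  M = 130
  Z = -12
  H = 77 − 5·76 − 3·130 − 5·(-12) = -633
  S = 48 + 3·130 − 5·(-633) = 3603
Policy B (U − 54, M − 33):
  U = 76 − 54 = 22
  M = 130 − 33 = 97
  Z = 197 + 3·22 + 3·97 = 554
  H = 77 − 5·22 − 3·97 − 5·554 = -3094
  S = 48 + 3·97 − 5·(-3094) = 15809
Comparing — Policy A: S=3603, Policy B: S=15809. Lowest is 3603 (Policy A).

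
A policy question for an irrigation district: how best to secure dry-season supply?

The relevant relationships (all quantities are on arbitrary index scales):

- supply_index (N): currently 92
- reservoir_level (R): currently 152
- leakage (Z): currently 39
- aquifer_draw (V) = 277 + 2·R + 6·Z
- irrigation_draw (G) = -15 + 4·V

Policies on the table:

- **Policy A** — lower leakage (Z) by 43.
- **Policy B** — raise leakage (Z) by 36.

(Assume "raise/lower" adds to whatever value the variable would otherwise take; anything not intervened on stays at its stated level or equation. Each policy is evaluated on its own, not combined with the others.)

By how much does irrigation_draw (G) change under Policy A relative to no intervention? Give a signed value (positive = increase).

Baseline:
  R = 152
  Z = 39
  V = 277 + 2·152 + 6·39 = 815
  G = -15 + 4·815 = 3245
Policy A (Z − 43):
  R = 152
  Z = 39 − 43 = -4
  V = 277 + 2·152 + 6·(-4) = 557
  G = -15 + 4·557 = 2213
Change in G: 2213 − 3245 = -1032

-1032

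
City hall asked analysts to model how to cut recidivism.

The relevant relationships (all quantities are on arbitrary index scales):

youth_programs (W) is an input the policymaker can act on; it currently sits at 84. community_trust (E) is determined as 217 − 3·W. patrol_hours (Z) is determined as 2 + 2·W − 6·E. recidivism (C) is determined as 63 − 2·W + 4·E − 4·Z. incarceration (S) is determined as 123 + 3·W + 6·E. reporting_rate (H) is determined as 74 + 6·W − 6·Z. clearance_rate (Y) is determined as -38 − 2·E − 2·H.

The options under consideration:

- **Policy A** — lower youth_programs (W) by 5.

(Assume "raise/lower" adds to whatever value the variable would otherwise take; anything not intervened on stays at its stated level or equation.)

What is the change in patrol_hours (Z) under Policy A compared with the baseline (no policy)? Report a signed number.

Baseline:
  W = 84
  E = 217 − 3·84 = -35
  Z = 2 + 2·84 − 6·(-35) = 380
Policy A (W − 5):
  W = 84 − 5 = 79
  E = 217 − 3·79 = -20
  Z = 2 + 2·79 − 6·(-20) = 280
Change in Z: 280 − 380 = -100

-100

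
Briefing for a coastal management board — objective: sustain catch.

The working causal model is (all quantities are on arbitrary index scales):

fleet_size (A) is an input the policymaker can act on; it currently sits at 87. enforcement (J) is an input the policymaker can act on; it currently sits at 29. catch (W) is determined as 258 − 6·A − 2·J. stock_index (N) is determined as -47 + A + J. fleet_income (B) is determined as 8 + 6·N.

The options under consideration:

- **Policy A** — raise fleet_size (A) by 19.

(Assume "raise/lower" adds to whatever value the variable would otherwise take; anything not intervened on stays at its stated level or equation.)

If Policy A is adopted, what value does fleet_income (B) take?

Policy A (A + 19):
  A = 87 + 19 = 106
  J = 29
  N = -47 + 106 + 29 = 88
  B = 8 + 6·88 = 536

536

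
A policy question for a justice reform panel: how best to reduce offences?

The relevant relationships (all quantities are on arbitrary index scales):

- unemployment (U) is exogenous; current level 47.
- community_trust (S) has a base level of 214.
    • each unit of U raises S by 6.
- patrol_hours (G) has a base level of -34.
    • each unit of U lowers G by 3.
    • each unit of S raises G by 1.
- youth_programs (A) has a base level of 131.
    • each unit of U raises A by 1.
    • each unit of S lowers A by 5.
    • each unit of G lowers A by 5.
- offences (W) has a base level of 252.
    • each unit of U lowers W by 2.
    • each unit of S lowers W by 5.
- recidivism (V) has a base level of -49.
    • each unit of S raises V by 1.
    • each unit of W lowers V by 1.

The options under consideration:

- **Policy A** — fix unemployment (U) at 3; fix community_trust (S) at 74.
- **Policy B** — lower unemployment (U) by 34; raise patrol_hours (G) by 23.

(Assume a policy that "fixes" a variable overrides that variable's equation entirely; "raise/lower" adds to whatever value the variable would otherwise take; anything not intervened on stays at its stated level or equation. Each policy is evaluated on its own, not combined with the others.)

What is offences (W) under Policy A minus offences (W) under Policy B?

Policy A (U := 3, S := 74):
  U = 3
  S = 74
  W = 252 − 2·3 − 5·74 = -124
Policy B (U − 34, G + 23):
  U = 47 − 34 = 13
  S = 214 + 6·13 = 292
  W = 252 − 2·13 − 5·292 = -1234
W: -124 − (-1234) = 1110

1110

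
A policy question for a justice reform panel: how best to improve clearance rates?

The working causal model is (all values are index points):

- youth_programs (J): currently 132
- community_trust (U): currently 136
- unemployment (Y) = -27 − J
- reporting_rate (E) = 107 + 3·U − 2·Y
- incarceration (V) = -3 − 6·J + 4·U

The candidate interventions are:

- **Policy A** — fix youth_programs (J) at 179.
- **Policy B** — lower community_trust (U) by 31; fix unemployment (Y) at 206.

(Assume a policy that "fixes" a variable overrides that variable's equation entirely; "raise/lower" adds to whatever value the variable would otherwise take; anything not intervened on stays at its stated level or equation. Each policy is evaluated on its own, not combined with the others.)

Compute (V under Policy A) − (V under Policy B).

-158

Policy A (J := 179):
  J = 179
  U = 136
  V = -3 − 6·179 + 4·136 = -533
Policy B (U − 31, Y := 206):
  J = 132
  U = 136 − 31 = 105
  V = -3 − 6·132 + 4·105 = -375
V: -533 − (-375) = -158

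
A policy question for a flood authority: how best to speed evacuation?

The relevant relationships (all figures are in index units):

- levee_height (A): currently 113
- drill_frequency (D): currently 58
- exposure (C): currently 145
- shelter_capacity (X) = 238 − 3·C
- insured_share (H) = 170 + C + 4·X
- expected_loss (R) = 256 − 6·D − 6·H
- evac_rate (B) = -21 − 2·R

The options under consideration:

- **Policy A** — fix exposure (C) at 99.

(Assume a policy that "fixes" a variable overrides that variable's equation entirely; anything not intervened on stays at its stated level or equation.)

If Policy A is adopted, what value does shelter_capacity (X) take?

Policy A (C := 99):
  C = 99
  X = 238 − 3·99 = -59

-59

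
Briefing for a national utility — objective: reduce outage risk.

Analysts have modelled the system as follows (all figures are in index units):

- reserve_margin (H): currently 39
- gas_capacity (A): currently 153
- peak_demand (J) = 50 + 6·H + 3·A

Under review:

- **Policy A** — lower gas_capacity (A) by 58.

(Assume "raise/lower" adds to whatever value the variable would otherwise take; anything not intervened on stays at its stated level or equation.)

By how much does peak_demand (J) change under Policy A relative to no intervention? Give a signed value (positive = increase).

-174

Baseline:
  H = 39
  A = 153
  J = 50 + 6·39 + 3·153 = 743
Policy A (A − 58):
  H = 39
  A = 153 − 58 = 95
  J = 50 + 6·39 + 3·95 = 569
Change in J: 569 − 743 = -174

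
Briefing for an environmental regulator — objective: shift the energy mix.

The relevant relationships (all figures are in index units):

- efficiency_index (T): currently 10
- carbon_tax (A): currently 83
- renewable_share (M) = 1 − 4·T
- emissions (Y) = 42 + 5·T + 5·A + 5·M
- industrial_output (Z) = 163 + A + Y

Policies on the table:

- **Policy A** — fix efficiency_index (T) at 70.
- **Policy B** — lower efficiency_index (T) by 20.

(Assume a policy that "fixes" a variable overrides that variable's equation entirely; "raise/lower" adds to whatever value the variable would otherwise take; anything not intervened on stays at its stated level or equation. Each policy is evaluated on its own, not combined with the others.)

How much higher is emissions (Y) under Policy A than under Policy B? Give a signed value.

-1200

Policy A (T := 70):
  T = 70
  A = 83
  M = 1 − 4·70 = -279
  Y = 42 + 5·70 + 5·83 + 5·(-279) = -588
Policy B (T − 20):
  T = 10 − 20 = -10
  A = 83
  M = 1 − 4·(-10) = 41
  Y = 42 + 5·(-10) + 5·83 + 5·41 = 612
Y: -588 − 612 = -1200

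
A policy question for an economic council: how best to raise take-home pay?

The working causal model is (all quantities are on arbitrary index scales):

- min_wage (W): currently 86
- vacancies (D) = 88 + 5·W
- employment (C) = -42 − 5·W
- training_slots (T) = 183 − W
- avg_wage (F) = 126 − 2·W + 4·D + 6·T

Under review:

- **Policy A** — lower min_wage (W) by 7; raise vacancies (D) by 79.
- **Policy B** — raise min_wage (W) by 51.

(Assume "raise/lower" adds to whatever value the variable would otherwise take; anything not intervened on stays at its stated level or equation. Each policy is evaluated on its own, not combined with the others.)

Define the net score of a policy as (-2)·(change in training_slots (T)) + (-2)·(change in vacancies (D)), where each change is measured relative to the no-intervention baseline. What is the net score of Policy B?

-408

Baseline:
  W = 86
  D = 88 + 5·86 = 518
  T = 183 − 86 = 97
Policy B (W + 51):
  W = 86 + 51 = 137
  D = 88 + 5·137 = 773
  T = 183 − 137 = 46
ΔT = 46 − 97 = -51; ΔD = 773 − 518 = 255
Score = (-2)·(-51) + (-2)·255 = -408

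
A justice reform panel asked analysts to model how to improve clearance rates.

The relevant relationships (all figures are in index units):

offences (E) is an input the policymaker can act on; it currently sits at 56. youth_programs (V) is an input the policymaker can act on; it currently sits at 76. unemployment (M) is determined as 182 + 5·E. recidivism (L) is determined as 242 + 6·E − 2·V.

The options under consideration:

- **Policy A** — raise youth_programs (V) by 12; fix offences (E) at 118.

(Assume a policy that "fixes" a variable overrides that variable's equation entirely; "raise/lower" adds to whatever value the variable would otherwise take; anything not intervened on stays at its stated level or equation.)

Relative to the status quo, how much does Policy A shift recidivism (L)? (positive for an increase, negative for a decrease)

Baseline:
  E = 56
  V = 76
  L = 242 + 6·56 − 2·76 = 426
Policy A (V + 12, E := 118):
  E = 118
  V = 76 + 12 = 88
  L = 242 + 6·118 − 2·88 = 774
Change in L: 774 − 426 = 348

348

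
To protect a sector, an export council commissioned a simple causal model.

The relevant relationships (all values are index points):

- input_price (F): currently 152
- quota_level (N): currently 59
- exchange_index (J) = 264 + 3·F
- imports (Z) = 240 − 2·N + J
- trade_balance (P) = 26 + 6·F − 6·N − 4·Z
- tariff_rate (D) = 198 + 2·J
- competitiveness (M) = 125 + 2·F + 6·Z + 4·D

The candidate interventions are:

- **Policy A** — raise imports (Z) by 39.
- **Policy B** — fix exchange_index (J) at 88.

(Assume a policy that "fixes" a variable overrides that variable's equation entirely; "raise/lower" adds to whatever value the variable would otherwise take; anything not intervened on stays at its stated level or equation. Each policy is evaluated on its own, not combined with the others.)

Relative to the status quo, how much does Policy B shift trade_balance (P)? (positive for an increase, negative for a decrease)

2528

Baseline:
  F = 152
  N = 59
  J = 264 + 3·152 = 720
  Z = 240 − 2·59 + 720 = 842
  P = 26 + 6·152 − 6·59 − 4·842 = -2784
Policy B (J := 88):
  F = 152
  N = 59
  J = 88
  Z = 240 − 2·59 + 88 = 210
  P = 26 + 6·152 − 6·59 − 4·210 = -256
Change in P: -256 − (-2784) = 2528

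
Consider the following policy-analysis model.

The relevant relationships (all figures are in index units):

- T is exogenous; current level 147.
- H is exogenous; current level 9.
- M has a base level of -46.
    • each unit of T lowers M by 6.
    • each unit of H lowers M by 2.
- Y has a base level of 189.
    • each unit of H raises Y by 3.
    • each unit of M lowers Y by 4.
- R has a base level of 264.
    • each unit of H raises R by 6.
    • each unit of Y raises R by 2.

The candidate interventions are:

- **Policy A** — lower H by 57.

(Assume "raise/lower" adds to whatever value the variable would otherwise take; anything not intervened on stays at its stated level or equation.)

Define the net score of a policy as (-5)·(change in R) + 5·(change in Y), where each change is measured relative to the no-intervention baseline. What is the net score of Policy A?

Baseline:
  T = 147
  H = 9
  M = -46 − 6·147 − 2·9 = -946
  Y = 189 + 3·9 − 4·(-946) = 4000
  R = 264 + 6·9 + 2·4000 = 8318
Policy A (H − 57):
  T = 147
  H = 9 − 57 = -48
  M = -46 − 6·147 − 2·(-48) = -832
  Y = 189 + 3·(-48) − 4·(-832) = 3373
  R = 264 + 6·(-48) + 2·3373 = 6722
ΔR = 6722 − 8318 = -1596; ΔY = 3373 − 4000 = -627
Score = (-5)·(-1596) + 5·(-627) = 4845

4845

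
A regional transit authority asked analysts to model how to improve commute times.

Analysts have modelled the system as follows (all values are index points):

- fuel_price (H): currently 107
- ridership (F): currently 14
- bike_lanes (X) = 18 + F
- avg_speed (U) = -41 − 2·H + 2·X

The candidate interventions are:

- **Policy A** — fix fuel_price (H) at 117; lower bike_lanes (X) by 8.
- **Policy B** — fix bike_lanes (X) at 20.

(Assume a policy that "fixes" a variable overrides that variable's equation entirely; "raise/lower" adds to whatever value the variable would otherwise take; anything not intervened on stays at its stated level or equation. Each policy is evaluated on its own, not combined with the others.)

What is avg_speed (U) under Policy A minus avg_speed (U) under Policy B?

-12

Policy A (H := 117, X − 8):
  H = 117
  F = 14
  X = 18 + 14 (−8 from intervention) = 24
  U = -41 − 2·117 + 2·24 = -227
Policy B (X := 20):
  H = 107
  F = 14
  X = 20
  U = -41 − 2·107 + 2·20 = -215
U: -227 − (-215) = -12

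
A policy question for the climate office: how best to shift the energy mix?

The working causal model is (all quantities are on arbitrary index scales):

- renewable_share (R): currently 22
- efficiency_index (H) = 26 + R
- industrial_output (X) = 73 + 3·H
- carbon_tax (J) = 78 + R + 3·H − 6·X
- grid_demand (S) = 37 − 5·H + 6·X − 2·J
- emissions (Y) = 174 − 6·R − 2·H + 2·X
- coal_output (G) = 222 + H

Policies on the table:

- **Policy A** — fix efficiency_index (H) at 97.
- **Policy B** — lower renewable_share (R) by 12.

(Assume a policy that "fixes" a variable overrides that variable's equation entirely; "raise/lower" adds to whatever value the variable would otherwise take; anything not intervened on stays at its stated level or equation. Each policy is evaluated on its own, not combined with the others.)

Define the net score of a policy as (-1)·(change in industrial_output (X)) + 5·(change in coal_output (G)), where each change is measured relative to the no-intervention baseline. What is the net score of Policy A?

98

Baseline:
  R = 22
  H = 26 + 22 = 48
  X = 73 + 3·48 = 217
  G = 222 + 48 = 270
Policy A (H := 97):
  R = 22
  H = 97
  X = 73 + 3·97 = 364
  G = 222 + 97 = 319
ΔX = 364 − 217 = 147; ΔG = 319 − 270 = 49
Score = (-1)·147 + 5·49 = 98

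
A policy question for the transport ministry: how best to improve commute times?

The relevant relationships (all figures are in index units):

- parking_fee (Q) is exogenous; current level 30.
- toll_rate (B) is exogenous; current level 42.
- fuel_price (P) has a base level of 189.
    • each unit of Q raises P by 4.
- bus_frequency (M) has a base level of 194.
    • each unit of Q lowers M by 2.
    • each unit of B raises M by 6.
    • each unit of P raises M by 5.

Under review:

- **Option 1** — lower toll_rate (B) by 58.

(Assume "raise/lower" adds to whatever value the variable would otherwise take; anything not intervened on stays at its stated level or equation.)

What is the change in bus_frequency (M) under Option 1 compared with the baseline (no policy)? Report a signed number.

-348

Baseline:
  Q = 30
  B = 42
  P = 189 + 4·30 = 309
  M = 194 − 2·30 + 6·42 + 5·309 = 1931
Option 1 (B − 58):
  Q = 30
  B = 42 − 58 = -16
  P = 189 + 4·30 = 309
  M = 194 − 2·30 + 6·(-16) + 5·309 = 1583
Change in M: 1583 − 1931 = -348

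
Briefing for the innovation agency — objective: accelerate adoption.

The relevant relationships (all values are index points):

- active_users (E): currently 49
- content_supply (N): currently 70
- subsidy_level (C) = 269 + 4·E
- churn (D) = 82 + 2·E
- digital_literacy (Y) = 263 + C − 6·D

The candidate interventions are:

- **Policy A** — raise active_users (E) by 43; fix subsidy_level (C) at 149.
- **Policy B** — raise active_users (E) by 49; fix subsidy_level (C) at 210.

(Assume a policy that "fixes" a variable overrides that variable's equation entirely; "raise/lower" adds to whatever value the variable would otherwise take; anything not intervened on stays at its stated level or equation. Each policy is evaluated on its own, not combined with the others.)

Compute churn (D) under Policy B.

278

Policy B (E + 49, C := 210):
  E = 49 + 49 = 98
  D = 82 + 2·98 = 278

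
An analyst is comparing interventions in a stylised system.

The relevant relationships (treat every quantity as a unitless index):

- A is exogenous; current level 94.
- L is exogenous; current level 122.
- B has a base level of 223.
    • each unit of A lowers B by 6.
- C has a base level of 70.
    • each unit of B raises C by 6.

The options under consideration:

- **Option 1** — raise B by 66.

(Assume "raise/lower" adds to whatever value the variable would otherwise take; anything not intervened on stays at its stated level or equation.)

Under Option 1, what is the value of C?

-1580

Option 1 (B + 66):
  A = 94
  B = 223 − 6·94 (+66 from intervention) = -275
  C = 70 + 6·(-275) = -1580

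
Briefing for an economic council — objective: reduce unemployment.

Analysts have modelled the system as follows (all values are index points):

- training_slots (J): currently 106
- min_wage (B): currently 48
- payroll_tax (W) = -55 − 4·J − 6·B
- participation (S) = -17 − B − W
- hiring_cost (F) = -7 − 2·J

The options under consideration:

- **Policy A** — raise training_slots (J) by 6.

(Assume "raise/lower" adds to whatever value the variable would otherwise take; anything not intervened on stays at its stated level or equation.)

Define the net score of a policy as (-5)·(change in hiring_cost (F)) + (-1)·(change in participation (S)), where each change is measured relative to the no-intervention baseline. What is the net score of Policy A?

36

Baseline:
  J = 106
  B = 48
  W = -55 − 4·106 − 6·48 = -767
  S = -17 − 48 − (-767) = 702
  F = -7 − 2·106 = -219
Policy A (J + 6):
  J = 106 + 6 = 112
  B = 48
  W = -55 − 4·112 − 6·48 = -791
  S = -17 − 48 − (-791) = 726
  F = -7 − 2·112 = -231
ΔF = -231 − (-219) = -12; ΔS = 726 − 702 = 24
Score = (-5)·(-12) + (-1)·24 = 36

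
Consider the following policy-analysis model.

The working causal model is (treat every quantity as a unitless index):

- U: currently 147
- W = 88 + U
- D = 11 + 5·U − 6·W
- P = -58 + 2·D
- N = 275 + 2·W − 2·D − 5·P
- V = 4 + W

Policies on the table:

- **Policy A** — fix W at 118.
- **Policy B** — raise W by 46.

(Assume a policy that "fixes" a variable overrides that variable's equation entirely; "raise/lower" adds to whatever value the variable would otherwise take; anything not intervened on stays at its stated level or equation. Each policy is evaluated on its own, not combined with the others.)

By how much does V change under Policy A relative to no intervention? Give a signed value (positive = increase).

Baseline:
  U = 147
  W = 88 + 147 = 235
  V = 4 + 235 = 239
Policy A (W := 118):
  U = 147
  W = 118
  V = 4 + 118 = 122
Change in V: 122 − 239 = -117

-117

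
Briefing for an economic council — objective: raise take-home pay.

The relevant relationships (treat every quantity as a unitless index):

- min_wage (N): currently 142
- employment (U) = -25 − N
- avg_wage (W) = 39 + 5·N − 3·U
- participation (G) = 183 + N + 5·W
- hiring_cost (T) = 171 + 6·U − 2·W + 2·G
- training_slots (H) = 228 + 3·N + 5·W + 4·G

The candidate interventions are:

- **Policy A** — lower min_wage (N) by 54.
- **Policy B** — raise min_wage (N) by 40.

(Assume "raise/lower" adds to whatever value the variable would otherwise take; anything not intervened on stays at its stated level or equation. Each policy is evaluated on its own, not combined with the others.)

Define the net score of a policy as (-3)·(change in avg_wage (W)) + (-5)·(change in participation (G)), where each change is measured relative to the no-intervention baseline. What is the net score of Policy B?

Baseline:
  N = 142
  U = -25 − 142 = -167
  W = 39 + 5·142 − 3·(-167) = 1250
  G = 183 + 142 + 5·1250 = 6575
Policy B (N + 40):
  N = 142 + 40 = 182
  U = -25 − 182 = -207
  W = 39 + 5·182 − 3·(-207) = 1570
  G = 183 + 182 + 5·1570 = 8215
ΔW = 1570 − 1250 = 320; ΔG = 8215 − 6575 = 1640
Score = (-3)·320 + (-5)·1640 = -9160

-9160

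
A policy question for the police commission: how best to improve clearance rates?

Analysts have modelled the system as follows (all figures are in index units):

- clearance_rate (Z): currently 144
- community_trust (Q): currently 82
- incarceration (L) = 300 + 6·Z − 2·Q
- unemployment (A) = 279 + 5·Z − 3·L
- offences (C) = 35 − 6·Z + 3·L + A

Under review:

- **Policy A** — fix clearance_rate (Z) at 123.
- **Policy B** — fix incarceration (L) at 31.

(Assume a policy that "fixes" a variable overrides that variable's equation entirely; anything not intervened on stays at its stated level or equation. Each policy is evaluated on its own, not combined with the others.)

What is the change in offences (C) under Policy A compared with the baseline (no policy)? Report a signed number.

21

Baseline:
  Z = 144
  Q = 82
  L = 300 + 6·144 − 2·82 = 1000
  A = 279 + 5·144 − 3·1000 = -2001
  C = 35 − 6·144 + 3·1000 + (-2001) = 170
Policy A (Z := 123):
  Z = 123
  Q = 82
  L = 300 + 6·123 − 2·82 = 874
  A = 279 + 5·123 − 3·874 = -1728
  C = 35 − 6·123 + 3·874 + (-1728) = 191
Change in C: 191 − 170 = 21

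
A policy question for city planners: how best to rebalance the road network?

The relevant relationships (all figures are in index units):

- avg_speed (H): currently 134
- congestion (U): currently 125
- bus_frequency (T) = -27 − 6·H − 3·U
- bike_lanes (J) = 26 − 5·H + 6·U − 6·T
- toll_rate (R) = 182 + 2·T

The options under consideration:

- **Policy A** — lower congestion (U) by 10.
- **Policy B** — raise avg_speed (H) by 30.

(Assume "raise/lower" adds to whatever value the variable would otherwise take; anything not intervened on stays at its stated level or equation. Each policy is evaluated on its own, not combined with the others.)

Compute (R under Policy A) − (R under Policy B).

Policy A (U − 10):
  H = 134
  U = 125 − 10 = 115
  T = -27 − 6·134 − 3·115 = -1176
  R = 182 + 2·(-1176) = -2170
Policy B (H + 30):
  H = 134 + 30 = 164
  U = 125
  T = -27 − 6·164 − 3·125 = -1386
  R = 182 + 2·(-1386) = -2590
R: -2170 − (-2590) = 420

420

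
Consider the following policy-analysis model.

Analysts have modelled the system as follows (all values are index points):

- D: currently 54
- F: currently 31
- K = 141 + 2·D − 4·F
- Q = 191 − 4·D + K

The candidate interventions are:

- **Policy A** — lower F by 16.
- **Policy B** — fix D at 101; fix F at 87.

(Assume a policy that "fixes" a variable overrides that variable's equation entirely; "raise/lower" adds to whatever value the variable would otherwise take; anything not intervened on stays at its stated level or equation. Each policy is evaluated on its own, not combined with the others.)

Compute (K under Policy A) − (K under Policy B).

Policy A (F − 16):
  D = 54
  F = 31 − 16 = 15
  K = 141 + 2·54 − 4·15 = 189
Policy B (D := 101, F := 87):
  D = 101
  F = 87
  K = 141 + 2·101 − 4·87 = -5
K: 189 − (-5) = 194

194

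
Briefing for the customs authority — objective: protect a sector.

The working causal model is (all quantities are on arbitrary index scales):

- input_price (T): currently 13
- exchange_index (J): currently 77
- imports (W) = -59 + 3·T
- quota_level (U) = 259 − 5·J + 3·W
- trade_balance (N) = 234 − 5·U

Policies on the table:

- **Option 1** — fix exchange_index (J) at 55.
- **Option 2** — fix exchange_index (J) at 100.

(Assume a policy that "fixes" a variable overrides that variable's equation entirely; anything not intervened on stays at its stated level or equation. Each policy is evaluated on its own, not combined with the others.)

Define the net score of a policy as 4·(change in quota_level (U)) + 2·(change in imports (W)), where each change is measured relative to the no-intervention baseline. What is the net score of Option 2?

Baseline:
  T = 13
  J = 77
  W = -59 + 3·13 = -20
  U = 259 − 5·77 + 3·(-20) = -186
Option 2 (J := 100):
  T = 13
  J = 100
  W = -59 + 3·13 = -20
  U = 259 − 5·100 + 3·(-20) = -301
ΔU = -301 − (-186) = -115; ΔW = -20 − (-20) = 0
Score = 4·(-115) + 2·0 = -460

-460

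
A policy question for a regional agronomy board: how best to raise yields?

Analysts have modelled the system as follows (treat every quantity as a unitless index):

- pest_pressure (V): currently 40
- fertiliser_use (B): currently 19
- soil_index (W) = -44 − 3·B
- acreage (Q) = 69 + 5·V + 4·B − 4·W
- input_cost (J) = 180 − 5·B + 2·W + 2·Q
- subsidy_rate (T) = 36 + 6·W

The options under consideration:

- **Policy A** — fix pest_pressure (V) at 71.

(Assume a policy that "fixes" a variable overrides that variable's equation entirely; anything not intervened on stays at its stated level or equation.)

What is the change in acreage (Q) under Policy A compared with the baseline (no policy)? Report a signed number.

Baseline:
  V = 40
  B = 19
  W = -44 − 3·19 = -101
  Q = 69 + 5·40 + 4·19 − 4·(-101) = 749
Policy A (V := 71):
  V = 71
  B = 19
  W = -44 − 3·19 = -101
  Q = 69 + 5·71 + 4·19 − 4·(-101) = 904
Change in Q: 904 − 749 = 155

155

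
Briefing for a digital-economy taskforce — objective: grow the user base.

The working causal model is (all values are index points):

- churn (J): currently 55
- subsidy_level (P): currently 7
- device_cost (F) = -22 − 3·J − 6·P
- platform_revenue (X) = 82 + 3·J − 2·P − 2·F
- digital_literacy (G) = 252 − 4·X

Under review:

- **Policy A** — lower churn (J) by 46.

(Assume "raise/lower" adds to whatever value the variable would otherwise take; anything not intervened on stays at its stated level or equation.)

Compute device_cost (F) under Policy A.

Policy A (J − 46):
  J = 55 − 46 = 9
  P = 7
  F = -22 − 3·9 − 6·7 = -91

-91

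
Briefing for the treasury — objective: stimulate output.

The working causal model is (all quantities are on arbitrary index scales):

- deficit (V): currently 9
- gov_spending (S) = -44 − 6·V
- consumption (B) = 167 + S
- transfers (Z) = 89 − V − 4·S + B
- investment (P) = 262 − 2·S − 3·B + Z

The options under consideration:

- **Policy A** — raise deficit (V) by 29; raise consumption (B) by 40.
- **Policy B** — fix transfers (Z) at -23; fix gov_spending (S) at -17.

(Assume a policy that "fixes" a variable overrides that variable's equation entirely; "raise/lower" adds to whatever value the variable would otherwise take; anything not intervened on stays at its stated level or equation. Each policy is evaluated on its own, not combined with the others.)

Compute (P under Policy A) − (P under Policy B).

Policy A (V + 29, B + 40):
  V = 9 + 29 = 38
  S = -44 − 6·38 = -272
  B = 167 + (-272) (+40 from intervention) = -65
  Z = 89 − 38 − 4·(-272) + (-65) = 1074
  P = 262 − 2·(-272) − 3·(-65) + 1074 = 2075
Policy B (Z := -23, S := -17):
  V = 9
  S = -17
  B = 167 + (-17) = 150
  Z = -23
  P = 262 − 2·(-17) − 3·150 + (-23) = -177
P: 2075 − (-177) = 2252

2252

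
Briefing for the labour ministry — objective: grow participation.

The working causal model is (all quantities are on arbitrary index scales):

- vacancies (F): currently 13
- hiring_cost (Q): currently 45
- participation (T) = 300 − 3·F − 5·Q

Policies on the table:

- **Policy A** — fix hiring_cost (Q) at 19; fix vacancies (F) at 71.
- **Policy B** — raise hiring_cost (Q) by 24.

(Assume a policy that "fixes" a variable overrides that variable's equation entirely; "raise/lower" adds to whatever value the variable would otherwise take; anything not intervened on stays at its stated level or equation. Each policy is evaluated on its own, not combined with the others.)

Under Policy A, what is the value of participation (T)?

Policy A (Q := 19, F := 71):
  F = 71
  Q = 19
  T = 300 − 3·71 − 5·19 = -8

-8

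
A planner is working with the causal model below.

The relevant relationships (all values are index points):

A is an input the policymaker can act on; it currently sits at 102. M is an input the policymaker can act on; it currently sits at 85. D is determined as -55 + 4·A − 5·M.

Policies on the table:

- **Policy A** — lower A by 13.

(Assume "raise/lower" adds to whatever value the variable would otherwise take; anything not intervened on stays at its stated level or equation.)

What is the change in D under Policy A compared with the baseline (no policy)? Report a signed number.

-52

Baseline:
  A = 102
  M = 85
  D = -55 + 4·102 − 5·85 = -72
Policy A (A − 13):
  A = 102 − 13 = 89
  M = 85
  D = -55 + 4·89 − 5·85 = -124
Change in D: -124 − (-72) = -52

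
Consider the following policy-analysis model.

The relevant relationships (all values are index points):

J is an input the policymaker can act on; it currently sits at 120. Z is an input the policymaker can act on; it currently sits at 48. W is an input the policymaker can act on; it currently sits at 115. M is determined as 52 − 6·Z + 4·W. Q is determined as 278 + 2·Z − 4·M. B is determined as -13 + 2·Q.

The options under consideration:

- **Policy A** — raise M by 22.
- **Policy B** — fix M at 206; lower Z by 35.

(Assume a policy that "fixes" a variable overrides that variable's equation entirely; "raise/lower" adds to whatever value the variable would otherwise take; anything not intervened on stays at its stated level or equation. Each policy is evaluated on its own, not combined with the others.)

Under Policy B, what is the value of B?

Policy B (M := 206, Z − 35):
  Z = 48 − 35 = 13
  W = 115
  M = 206
  Q = 278 + 2·13 − 4·206 = -520
  B = -13 + 2·(-520) = -1053

-1053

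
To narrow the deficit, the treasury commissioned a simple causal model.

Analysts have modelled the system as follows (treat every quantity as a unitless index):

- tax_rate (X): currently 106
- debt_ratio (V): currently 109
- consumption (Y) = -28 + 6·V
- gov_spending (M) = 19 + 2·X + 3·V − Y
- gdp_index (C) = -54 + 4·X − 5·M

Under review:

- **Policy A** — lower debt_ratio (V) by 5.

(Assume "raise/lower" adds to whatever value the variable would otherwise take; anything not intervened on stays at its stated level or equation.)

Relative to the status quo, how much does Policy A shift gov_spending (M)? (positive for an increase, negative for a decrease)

15

Baseline:
  X = 106
  V = 109
  Y = -28 + 6·109 = 626
  M = 19 + 2·106 + 3·109 − 626 = -68
Policy A (V − 5):
  X = 106
  V = 109 − 5 = 104
  Y = -28 + 6·104 = 596
  M = 19 + 2·106 + 3·104 − 596 = -53
Change in M: -53 − (-68) = 15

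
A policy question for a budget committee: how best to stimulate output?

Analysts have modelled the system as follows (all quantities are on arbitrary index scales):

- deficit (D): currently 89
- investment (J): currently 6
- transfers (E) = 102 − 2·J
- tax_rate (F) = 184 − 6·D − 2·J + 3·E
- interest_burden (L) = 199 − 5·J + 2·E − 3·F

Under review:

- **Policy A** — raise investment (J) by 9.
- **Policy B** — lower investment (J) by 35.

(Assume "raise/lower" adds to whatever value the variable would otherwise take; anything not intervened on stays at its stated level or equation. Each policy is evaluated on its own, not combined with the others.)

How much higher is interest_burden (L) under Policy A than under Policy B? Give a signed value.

660

Policy A (J + 9):
  D = 89
  J = 6 + 9 = 15
  E = 102 − 2·15 = 72
  F = 184 − 6·89 − 2·15 + 3·72 = -164
  L = 199 − 5·15 + 2·72 − 3·(-164) = 760
Policy B (J − 35):
  D = 89
  J = 6 − 35 = -29
  E = 102 − 2·(-29) = 160
  F = 184 − 6·89 − 2·(-29) + 3·160 = 188
  L = 199 − 5·(-29) + 2·160 − 3·188 = 100
L: 760 − 100 = 660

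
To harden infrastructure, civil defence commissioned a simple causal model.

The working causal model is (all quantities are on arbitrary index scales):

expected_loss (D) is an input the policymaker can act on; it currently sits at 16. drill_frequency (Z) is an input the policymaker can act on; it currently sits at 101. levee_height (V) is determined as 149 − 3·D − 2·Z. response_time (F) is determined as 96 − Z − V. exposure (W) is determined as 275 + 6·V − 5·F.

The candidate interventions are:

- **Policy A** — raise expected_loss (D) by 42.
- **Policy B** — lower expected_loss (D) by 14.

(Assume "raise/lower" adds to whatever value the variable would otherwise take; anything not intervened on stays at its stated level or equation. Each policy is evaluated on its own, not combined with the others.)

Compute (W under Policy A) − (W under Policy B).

-1848

Policy A (D + 42):
  D = 16 + 42 = 58
  Z = 101
  V = 149 − 3·58 − 2·101 = -227
  F = 96 − 101 − (-227) = 222
  W = 275 + 6·(-227) − 5·222 = -2197
Policy B (D − 14):
  D = 16 − 14 = 2
  Z = 101
  V = 149 − 3·2 − 2·101 = -59
  F = 96 − 101 − (-59) = 54
  W = 275 + 6·(-59) − 5·54 = -349
W: -2197 − (-349) = -1848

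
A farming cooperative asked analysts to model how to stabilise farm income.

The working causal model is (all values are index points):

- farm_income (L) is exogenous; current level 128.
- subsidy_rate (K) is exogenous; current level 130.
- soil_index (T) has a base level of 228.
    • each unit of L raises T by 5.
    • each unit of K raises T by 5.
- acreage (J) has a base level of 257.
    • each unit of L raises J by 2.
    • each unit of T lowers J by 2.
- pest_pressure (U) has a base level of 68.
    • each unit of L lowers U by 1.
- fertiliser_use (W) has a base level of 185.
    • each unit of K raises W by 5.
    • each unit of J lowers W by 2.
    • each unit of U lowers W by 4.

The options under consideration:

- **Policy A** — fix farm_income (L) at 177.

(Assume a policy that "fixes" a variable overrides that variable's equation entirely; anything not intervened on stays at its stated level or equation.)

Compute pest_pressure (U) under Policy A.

-109

Policy A (L := 177):
  L = 177
  U = 68 − 177 = -109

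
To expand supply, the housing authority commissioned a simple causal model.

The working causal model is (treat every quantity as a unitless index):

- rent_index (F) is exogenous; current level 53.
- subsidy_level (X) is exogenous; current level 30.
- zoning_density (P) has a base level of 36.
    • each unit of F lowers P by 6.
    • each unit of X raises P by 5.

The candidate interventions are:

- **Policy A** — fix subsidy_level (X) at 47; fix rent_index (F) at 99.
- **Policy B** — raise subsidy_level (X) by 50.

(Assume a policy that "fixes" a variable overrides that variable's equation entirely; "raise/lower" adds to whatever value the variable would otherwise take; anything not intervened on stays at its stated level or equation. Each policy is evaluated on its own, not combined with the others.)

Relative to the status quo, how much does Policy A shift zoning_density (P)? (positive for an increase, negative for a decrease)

-191

Baseline:
  F = 53
  X = 30
  P = 36 − 6·53 + 5·30 = -132
Policy A (X := 47, F := 99):
  F = 99
  X = 47
  P = 36 − 6·99 + 5·47 = -323
Change in P: -323 − (-132) = -191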